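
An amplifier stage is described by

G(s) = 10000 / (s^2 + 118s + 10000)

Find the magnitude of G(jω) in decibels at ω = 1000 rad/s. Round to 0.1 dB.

-40.0 dB

At s = jω = j1000:
quadratic: (j1000)² + 118·j1000 + 10000 = -990000 + j118000 → |·| ≈ 9.9701e+05, ∠ ≈ 173.20°
|G| = 10000 / 9.9701e+05 ≈ 0.01003
Gain = 20 log₁₀(0.01003) ≈ -39.97 dB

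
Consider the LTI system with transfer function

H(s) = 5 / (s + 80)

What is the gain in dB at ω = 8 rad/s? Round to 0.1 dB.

Substitute s = j8:
Numerator: 5 = 5 + j0
Denominator: (j8) + 80 = 80 + j8
|N| = √(5² + 0²) ≈ 5, ∠N ≈ 0.00°
|D| = √(80² + 8²) ≈ 80.399, ∠D ≈ 5.71°
|H| = 5 / 80.399 ≈ 0.06219
Gain = 20 log₁₀(0.06219) ≈ -24.13 dB

-24.1 dB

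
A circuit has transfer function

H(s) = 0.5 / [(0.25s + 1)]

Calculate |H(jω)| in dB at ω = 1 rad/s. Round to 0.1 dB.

At ω = 1 rad/s:
pole (1 + j1·0.25) = 1 + j0.25 → |·| ≈ 1.0308, ∠ ≈ 14.04°
|H| = 0.5 · 1 / (1.0308) ≈ 0.48506
Gain = 20 log₁₀(0.48506) ≈ -6.28 dB

-6.3 dB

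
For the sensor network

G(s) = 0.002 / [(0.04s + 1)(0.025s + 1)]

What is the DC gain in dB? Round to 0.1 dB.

G(0) = 0.002 · 1 / 1 = 0.002
20 log₁₀(0.002) ≈ -53.98 dB

-54.0 dB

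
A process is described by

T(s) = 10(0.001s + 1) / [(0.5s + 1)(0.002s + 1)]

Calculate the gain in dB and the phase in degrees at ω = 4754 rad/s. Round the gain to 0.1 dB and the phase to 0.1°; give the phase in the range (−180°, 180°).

-53.4 dB, -95.9°

At ω = 4754 rad/s:
zero (1 + j4754·0.001) = 1 + j4.754 → |·| ≈ 4.858, ∠ ≈ 78.12°
pole (1 + j4754·0.5) = 1 + j2377 → |·| ≈ 2377, ∠ ≈ 89.98°
pole (1 + j4754·0.002) = 1 + j9.508 → |·| ≈ 9.5604, ∠ ≈ 84.00°
|T| = 10 · 4.858 / (2377 · 9.5604) ≈ 0.0021377
Gain = 20 log₁₀(0.0021377) ≈ -53.40 dB
∠T = (78.12°) − (89.98° + 84.00°) = -95.86°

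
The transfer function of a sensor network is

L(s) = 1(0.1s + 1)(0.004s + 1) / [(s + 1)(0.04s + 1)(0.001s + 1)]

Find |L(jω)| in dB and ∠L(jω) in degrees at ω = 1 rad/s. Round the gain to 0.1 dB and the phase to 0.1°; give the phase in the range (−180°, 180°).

-3.0 dB, -41.4°

At ω = 1 rad/s:
zero (1 + j1·0.1) = 1 + j0.1 → |·| ≈ 1.005, ∠ ≈ 5.71°
zero (1 + j1·0.004) = 1 + j0.004 → |·| ≈ 1, ∠ ≈ 0.23°
pole (1 + j1·1) = 1 + j1 → |·| ≈ 1.4142, ∠ ≈ 45.00°
pole (1 + j1·0.04) = 1 + j0.04 → |·| ≈ 1.0008, ∠ ≈ 2.29°
pole (1 + j1·0.001) = 1 + j0.001 → |·| ≈ 1, ∠ ≈ 0.06°
|L| = 1 · 1.005 · 1 / (1.4142 · 1.0008 · 1) ≈ 0.71008
Gain = 20 log₁₀(0.71008) ≈ -2.97 dB
∠L = (5.71° + 0.23°) − (45.00° + 2.29° + 0.06°) = -41.41°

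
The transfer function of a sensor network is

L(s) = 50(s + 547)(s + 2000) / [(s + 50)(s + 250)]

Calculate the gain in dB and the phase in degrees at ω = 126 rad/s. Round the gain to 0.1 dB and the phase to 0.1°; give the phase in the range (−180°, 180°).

At s = jω = j126:
zero (s+547): 547 + j126 → |·| = √(547²+126²) = √315085 ≈ 561.32, ∠ = arctan(126/547) ≈ 12.97°
zero (s+2000): 2000 + j126 → |·| = √(2000²+126²) = √4015876 ≈ 2004, ∠ = arctan(126/2000) ≈ 3.60°
pole (s+50): 50 + j126 → |·| = √(50²+126²) = √18376 ≈ 135.56, ∠ = arctan(126/50) ≈ 68.36°
pole (s+250): 250 + j126 → |·| = √(250²+126²) = √78376 ≈ 279.96, ∠ = arctan(126/250) ≈ 26.75°
|L| = 50 · 1.1249e+06 / 37951 ≈ 1482
Gain = 20 log₁₀(1482) ≈ 63.42 dB
∠L = 16.57° − 95.11° = -78.54°

63.4 dB, -78.5°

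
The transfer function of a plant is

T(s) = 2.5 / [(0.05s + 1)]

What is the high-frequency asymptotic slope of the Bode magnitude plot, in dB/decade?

-20 dB/decade

Each pole contributes −20 dB/decade at high frequency; each zero contributes +20 dB/decade.
Net: 0 zero(s) − 1 pole(s) → -20 dB/decade.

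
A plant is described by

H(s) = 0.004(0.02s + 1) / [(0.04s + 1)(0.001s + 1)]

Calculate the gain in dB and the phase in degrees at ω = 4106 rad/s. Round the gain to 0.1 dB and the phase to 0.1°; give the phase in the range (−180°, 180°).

-66.5 dB, -76.7°

At ω = 4106 rad/s:
zero (1 + j4106·0.02) = 1 + j82.12 → |·| ≈ 82.126, ∠ ≈ 89.30°
pole (1 + j4106·0.04) = 1 + j164.24 → |·| ≈ 164.24, ∠ ≈ 89.65°
pole (1 + j4106·0.001) = 1 + j4.106 → |·| ≈ 4.226, ∠ ≈ 76.31°
|H| = 0.004 · 82.126 / (164.24 · 4.226) ≈ 0.0004733
Gain = 20 log₁₀(0.0004733) ≈ -66.50 dB
∠H = (89.30°) − (89.65° + 76.31°) = -76.66°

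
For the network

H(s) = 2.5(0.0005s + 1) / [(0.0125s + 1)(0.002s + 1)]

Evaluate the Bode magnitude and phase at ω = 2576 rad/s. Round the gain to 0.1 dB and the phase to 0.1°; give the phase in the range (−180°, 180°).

At ω = 2576 rad/s:
zero (1 + j2576·0.0005) = 1 + j1.288 → |·| ≈ 1.6306, ∠ ≈ 52.17°
pole (1 + j2576·0.0125) = 1 + j32.2 → |·| ≈ 32.216, ∠ ≈ 88.22°
pole (1 + j2576·0.002) = 1 + j5.152 → |·| ≈ 5.2482, ∠ ≈ 79.02°
|H| = 2.5 · 1.6306 / (32.216 · 5.2482) ≈ 0.02411
Gain = 20 log₁₀(0.02411) ≈ -32.36 dB
∠H = (52.17°) − (88.22° + 79.02°) = -115.07°

-32.4 dB, -115.1°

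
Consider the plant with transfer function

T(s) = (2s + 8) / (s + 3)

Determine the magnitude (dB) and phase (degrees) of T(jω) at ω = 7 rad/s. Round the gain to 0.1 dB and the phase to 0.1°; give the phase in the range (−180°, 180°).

Substitute s = j7:
Numerator: 2(j7) + 8 = 8 + j14
Denominator: (j7) + 3 = 3 + j7
|N| = √(8² + 14²) ≈ 16.125, ∠N ≈ 60.26°
|D| = √(3² + 7²) ≈ 7.6158, ∠D ≈ 66.80°
|T| = 16.125 / 7.6158 ≈ 2.1173
Gain = 20 log₁₀(2.1173) ≈ 6.52 dB
∠T = 60.26° − 66.80° = -6.54°

6.5 dB, -6.5°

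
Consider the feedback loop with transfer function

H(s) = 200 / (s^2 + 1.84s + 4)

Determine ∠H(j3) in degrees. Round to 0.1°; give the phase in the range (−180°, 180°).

-132.2°

At s = jω = j3:
quadratic: (j3)² + 1.84·j3 + 4 = -5 + j5.52 → |·| ≈ 7.4478, ∠ ≈ 132.17°
∠H = 0.00° − 132.17° = -132.17°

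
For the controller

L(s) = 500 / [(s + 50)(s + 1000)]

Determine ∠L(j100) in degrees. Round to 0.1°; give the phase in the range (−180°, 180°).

At s = jω = j100:
pole (s+50): 50 + j100 → |·| = √(50²+100²) = √12500 ≈ 111.8, ∠ = arctan(100/50) ≈ 63.43°
pole (s+1000): 1000 + j100 → |·| = √(1000²+100²) = √1010000 ≈ 1005, ∠ = arctan(100/1000) ≈ 5.71°
∠L = 0.00° − 69.14° = -69.14°

-69.1°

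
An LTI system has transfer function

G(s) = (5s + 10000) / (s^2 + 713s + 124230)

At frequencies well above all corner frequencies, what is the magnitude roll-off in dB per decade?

-20 dB/decade

Each pole contributes −20 dB/decade at high frequency; each zero contributes +20 dB/decade.
Net: 1 zero(s) − 2 pole(s) → -20 dB/decade.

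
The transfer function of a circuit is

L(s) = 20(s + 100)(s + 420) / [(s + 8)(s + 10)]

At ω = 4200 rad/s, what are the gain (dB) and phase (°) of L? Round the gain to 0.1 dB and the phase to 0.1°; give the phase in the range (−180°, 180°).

At s = jω = j4200:
zero (s+100): 100 + j4200 → |·| = √(100²+4200²) = √17650000 ≈ 4201.2, ∠ = arctan(4200/100) ≈ 88.64°
zero (s+420): 420 + j4200 → |·| = √(420²+4200²) = √17816400 ≈ 4220.9, ∠ = arctan(4200/420) ≈ 84.29°
pole (s+8): 8 + j4200 → |·| = √(8²+4200²) = √17640064 ≈ 4200, ∠ = arctan(4200/8) ≈ 89.89°
pole (s+10): 10 + j4200 → |·| = √(10²+4200²) = √17640100 ≈ 4200, ∠ = arctan(4200/10) ≈ 89.86°
|L| = 20 · 1.7733e+07 / 1.764e+07 ≈ 20.105
Gain = 20 log₁₀(20.105) ≈ 26.07 dB
∠L = 172.93° − 179.75° = -6.82°

26.1 dB, -6.8°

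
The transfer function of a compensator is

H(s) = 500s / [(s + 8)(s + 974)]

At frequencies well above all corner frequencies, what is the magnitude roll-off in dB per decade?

-20 dB/decade

Each pole contributes −20 dB/decade at high frequency; each zero contributes +20 dB/decade.
Net: 1 zero(s) − 2 pole(s) → -20 dB/decade.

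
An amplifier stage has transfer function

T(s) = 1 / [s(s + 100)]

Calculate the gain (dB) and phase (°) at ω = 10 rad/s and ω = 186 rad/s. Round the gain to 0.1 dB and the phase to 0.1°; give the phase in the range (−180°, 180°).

ω = 10: -60.0 dB, -95.7°; ω = 186: -91.9 dB, -151.7°

At s = jω = j10:
pole (s+100): 100 + j10 → |·| = √(100²+10²) = √10100 ≈ 100.5, ∠ = arctan(10/100) ≈ 5.71°
pole at origin: |s| = 10, ∠ = 90.00° (in denominator)
|T| = 1 / 1005 ≈ 0.00099502
Gain = 20 log₁₀(0.00099502) ≈ -60.04 dB
∠T = 0.00° − 95.71° = -95.71°

At s = jω = j186:
pole (s+100): 100 + j186 → |·| = √(100²+186²) = √44596 ≈ 211.18, ∠ = arctan(186/100) ≈ 61.74°
pole at origin: |s| = 186, ∠ = 90.00° (in denominator)
|T| = 1 / 39279 ≈ 2.5459e-05
Gain = 20 log₁₀(2.5459e-05) ≈ -91.88 dB
∠T = 0.00° − 151.74° = -151.74°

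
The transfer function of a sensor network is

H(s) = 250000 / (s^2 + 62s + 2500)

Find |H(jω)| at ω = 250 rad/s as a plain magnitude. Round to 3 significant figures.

4.03

At s = jω = j250:
quadratic: (j250)² + 62·j250 + 2500 = -60000 + j15500 → |·| ≈ 61970, ∠ ≈ 165.52°
|H| = 250000 / 61970 ≈ 4.0342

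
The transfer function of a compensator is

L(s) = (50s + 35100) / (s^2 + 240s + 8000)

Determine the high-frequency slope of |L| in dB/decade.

Each pole contributes −20 dB/decade at high frequency; each zero contributes +20 dB/decade.
Net: 1 zero(s) − 2 pole(s) → -20 dB/decade.

-20 dB/decade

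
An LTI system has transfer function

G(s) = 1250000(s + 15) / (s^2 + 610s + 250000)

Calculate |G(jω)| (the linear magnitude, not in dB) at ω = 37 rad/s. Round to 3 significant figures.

200

At s = jω = j37:
zero (s+15): 15 + j37 → |·| = √(15²+37²) = √1594 ≈ 39.925, ∠ = arctan(37/15) ≈ 67.93°
quadratic: (j37)² + 610·j37 + 250000 = 248631 + j22570 → |·| ≈ 2.4965e+05, ∠ ≈ 5.19°
|G| = 1250000 · 39.925 / 2.4965e+05 ≈ 199.9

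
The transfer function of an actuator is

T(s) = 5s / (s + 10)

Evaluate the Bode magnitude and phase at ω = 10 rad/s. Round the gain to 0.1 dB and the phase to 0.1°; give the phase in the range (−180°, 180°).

At s = jω = j10:
zero at origin: s = j10 → |·| = 10, ∠ = 90.00°
pole (s+10): 10 + j10 → |·| = √(10²+10²) = √200 ≈ 14.142, ∠ = arctan(10/10) ≈ 45.00°
|T| = 5 · 10 / 14.142 ≈ 3.5356
Gain = 20 log₁₀(3.5356) ≈ 10.97 dB
∠T = 90.00° − 45.00° = 45.00°

11.0 dB, 45.0°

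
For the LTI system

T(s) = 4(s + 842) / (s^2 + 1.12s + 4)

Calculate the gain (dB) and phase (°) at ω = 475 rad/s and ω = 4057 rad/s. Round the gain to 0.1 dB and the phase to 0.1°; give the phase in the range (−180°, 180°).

ω = 475: -35.3 dB, -150.4°; ω = 4057: -59.9 dB, -101.7°

At s = jω = j475:
zero (s+842): 842 + j475 → |·| = √(842²+475²) = √934589 ≈ 966.74, ∠ = arctan(475/842) ≈ 29.43°
quadratic: (j475)² + 1.12·j475 + 4 = -225621 + j532 → |·| ≈ 2.2562e+05, ∠ ≈ 179.86°
|T| = 4 · 966.74 / 2.2562e+05 ≈ 0.017139
Gain = 20 log₁₀(0.017139) ≈ -35.32 dB
∠T = 29.43° − 179.86° = -150.43°

At s = jω = j4057:
zero (s+842): 842 + j4057 → |·| = √(842²+4057²) = √17168213 ≈ 4143.5, ∠ = arctan(4057/842) ≈ 78.28°
quadratic: (j4057)² + 1.12·j4057 + 4 = -16459245 + j4543.84 → |·| ≈ 1.6459e+07, ∠ ≈ 179.98°
|T| = 4 · 4143.5 / 1.6459e+07 ≈ 0.001007
Gain = 20 log₁₀(0.001007) ≈ -59.94 dB
∠T = 78.28° − 179.98° = -101.70°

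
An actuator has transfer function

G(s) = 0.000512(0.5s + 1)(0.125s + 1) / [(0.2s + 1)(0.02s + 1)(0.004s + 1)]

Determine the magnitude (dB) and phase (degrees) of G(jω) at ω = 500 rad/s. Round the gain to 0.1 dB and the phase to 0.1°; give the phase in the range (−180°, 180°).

-49.0 dB, -58.3°

At ω = 500 rad/s:
zero (1 + j500·0.5) = 1 + j250 → |·| ≈ 250, ∠ ≈ 89.77°
zero (1 + j500·0.125) = 1 + j62.5 → |·| ≈ 62.508, ∠ ≈ 89.08°
pole (1 + j500·0.2) = 1 + j100 → |·| ≈ 100, ∠ ≈ 89.43°
pole (1 + j500·0.02) = 1 + j10 → |·| ≈ 10.05, ∠ ≈ 84.29°
pole (1 + j500·0.004) = 1 + j2 → |·| ≈ 2.2361, ∠ ≈ 63.43°
|G| = 0.000512 · 250 · 62.508 / (100 · 10.05 · 2.2361) ≈ 0.0035603
Gain = 20 log₁₀(0.0035603) ≈ -48.97 dB
∠G = (89.77° + 89.08°) − (89.43° + 84.29° + 63.43°) = -58.30°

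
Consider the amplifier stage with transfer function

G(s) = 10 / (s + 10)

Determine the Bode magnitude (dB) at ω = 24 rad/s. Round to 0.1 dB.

-8.3 dB

At s = jω = j24:
pole (s+10): 10 + j24 → |·| = √(10²+24²) = √676 ≈ 26, ∠ = arctan(24/10) ≈ 67.38°
|G| = 10 / 26 ≈ 0.38462
Gain = 20 log₁₀(0.38462) ≈ -8.30 dB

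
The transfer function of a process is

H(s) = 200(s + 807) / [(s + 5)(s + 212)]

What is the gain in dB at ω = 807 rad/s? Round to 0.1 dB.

At s = jω = j807:
zero (s+807): 807 + j807 → |·| = √(807²+807²) = √1302498 ≈ 1141.3, ∠ = arctan(807/807) ≈ 45.00°
pole (s+5): 5 + j807 → |·| = √(5²+807²) = √651274 ≈ 807.02, ∠ = arctan(807/5) ≈ 89.65°
pole (s+212): 212 + j807 → |·| = √(212²+807²) = √696193 ≈ 834.38, ∠ = arctan(807/212) ≈ 75.28°
|H| = 200 · 1141.3 / 6.7336e+05 ≈ 0.33899
Gain = 20 log₁₀(0.33899) ≈ -9.40 dB

-9.4 dB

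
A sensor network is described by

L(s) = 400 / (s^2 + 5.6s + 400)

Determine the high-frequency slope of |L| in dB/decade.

-40 dB/decade

Each pole contributes −20 dB/decade at high frequency; each zero contributes +20 dB/decade.
Net: 0 zero(s) − 2 pole(s) → -40 dB/decade.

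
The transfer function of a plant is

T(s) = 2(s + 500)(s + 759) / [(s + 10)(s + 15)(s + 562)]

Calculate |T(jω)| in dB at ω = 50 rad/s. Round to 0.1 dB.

At s = jω = j50:
zero (s+500): 500 + j50 → |·| = √(500²+50²) = √252500 ≈ 502.49, ∠ = arctan(50/500) ≈ 5.71°
zero (s+759): 759 + j50 → |·| = √(759²+50²) = √578581 ≈ 760.65, ∠ = arctan(50/759) ≈ 3.77°
pole (s+10): 10 + j50 → |·| = √(10²+50²) = √2600 ≈ 50.99, ∠ = arctan(50/10) ≈ 78.69°
pole (s+15): 15 + j50 → |·| = √(15²+50²) = √2725 ≈ 52.202, ∠ = arctan(50/15) ≈ 73.30°
pole (s+562): 562 + j50 → |·| = √(562²+50²) = √318344 ≈ 564.22, ∠ = arctan(50/562) ≈ 5.08°
|T| = 2 · 3.8222e+05 / 1.5018e+06 ≈ 0.50902
Gain = 20 log₁₀(0.50902) ≈ -5.87 dB

-5.9 dB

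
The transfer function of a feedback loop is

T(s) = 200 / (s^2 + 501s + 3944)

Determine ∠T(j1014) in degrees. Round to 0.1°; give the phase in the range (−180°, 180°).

Substitute s = j1014:
Numerator: 200 = 200 + j0
Denominator: (j1014)^2 + 501(j1014) + 3944 = -1024252 + j508014
|N| = √(200² + 0²) ≈ 200, ∠N ≈ 0.00°
|D| = √(1024252² + 508014²) ≈ 1.1433e+06, ∠D ≈ 153.62°
∠T = 0.00° − 153.62° = -153.62°

-153.6°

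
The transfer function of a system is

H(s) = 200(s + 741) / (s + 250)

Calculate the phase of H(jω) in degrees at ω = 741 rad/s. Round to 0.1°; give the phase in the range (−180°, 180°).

-26.4°

At s = jω = j741:
zero (s+741): 741 + j741 → |·| = √(741²+741²) = √1098162 ≈ 1047.9, ∠ = arctan(741/741) ≈ 45.00°
pole (s+250): 250 + j741 → |·| = √(250²+741²) = √611581 ≈ 782.04, ∠ = arctan(741/250) ≈ 71.36°
∠H = 45.00° − 71.36° = -26.36°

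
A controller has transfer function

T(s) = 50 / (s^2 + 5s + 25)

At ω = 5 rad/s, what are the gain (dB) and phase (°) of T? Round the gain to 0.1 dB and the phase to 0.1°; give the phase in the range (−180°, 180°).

6.0 dB, -90.0°

At s = jω = j5:
quadratic: (j5)² + 5·j5 + 25 = 0 + j25 → |·| ≈ 25, ∠ ≈ 90.00°
|T| = 50 / 25 ≈ 2
Gain = 20 log₁₀(2) ≈ 6.02 dB
∠T = 0.00° − 90.00° = -90.00°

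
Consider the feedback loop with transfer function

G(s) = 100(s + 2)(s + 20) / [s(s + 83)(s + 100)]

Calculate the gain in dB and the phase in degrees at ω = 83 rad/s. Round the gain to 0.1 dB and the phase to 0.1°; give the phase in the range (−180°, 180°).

At s = jω = j83:
zero (s+2): 2 + j83 → |·| = √(2²+83²) = √6893 ≈ 83.024, ∠ = arctan(83/2) ≈ 88.62°
zero (s+20): 20 + j83 → |·| = √(20²+83²) = √7289 ≈ 85.376, ∠ = arctan(83/20) ≈ 76.45°
pole (s+83): 83 + j83 → |·| = √(83²+83²) = √13778 ≈ 117.38, ∠ = arctan(83/83) ≈ 45.00°
pole (s+100): 100 + j83 → |·| = √(100²+83²) = √16889 ≈ 129.96, ∠ = arctan(83/100) ≈ 39.69°
pole at origin: |s| = 83, ∠ = 90.00° (in denominator)
|G| = 100 · 7088.3 / 1.2661e+06 ≈ 0.55985
Gain = 20 log₁₀(0.55985) ≈ -5.04 dB
∠G = 165.07° − 174.69° = -9.62°

-5.0 dB, -9.6°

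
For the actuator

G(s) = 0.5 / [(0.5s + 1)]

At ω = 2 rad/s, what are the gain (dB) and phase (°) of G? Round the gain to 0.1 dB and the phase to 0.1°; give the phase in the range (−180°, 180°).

At ω = 2 rad/s:
pole (1 + j2·0.5) = 1 + j1 → |·| ≈ 1.4142, ∠ ≈ 45.00°
|G| = 0.5 · 1 / (1.4142) ≈ 0.35356
Gain = 20 log₁₀(0.35356) ≈ -9.03 dB
∠G = (0°) − (45.00°) = -45.00°

-9.0 dB, -45.0°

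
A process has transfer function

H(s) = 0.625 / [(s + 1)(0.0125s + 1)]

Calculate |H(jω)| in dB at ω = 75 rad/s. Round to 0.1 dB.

At ω = 75 rad/s:
pole (1 + j75·1) = 1 + j75 → |·| ≈ 75.007, ∠ ≈ 89.24°
pole (1 + j75·0.0125) = 1 + j0.9375 → |·| ≈ 1.3707, ∠ ≈ 43.15°
|H| = 0.625 · 1 / (75.007 · 1.3707) ≈ 0.0060791
Gain = 20 log₁₀(0.0060791) ≈ -44.32 dB

-44.3 dB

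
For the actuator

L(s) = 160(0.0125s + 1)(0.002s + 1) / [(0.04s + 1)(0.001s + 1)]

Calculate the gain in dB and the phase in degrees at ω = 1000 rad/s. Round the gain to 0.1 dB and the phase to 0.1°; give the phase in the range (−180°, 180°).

38.0 dB, 15.3°

At ω = 1000 rad/s:
zero (1 + j1000·0.0125) = 1 + j12.5 → |·| ≈ 12.54, ∠ ≈ 85.43°
zero (1 + j1000·0.002) = 1 + j2 → |·| ≈ 2.2361, ∠ ≈ 63.43°
pole (1 + j1000·0.04) = 1 + j40 → |·| ≈ 40.012, ∠ ≈ 88.57°
pole (1 + j1000·0.001) = 1 + j1 → |·| ≈ 1.4142, ∠ ≈ 45.00°
|L| = 160 · 12.54 · 2.2361 / (40.012 · 1.4142) ≈ 79.288
Gain = 20 log₁₀(79.288) ≈ 37.98 dB
∠L = (85.43° + 63.43°) − (88.57° + 45.00°) = 15.29°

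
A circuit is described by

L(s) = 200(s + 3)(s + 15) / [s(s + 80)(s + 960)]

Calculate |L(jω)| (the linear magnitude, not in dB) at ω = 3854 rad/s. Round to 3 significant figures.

0.0503

At s = jω = j3854:
zero (s+3): 3 + j3854 → |·| = √(3²+3854²) = √14853325 ≈ 3854, ∠ = arctan(3854/3) ≈ 89.96°
zero (s+15): 15 + j3854 → |·| = √(15²+3854²) = √14853541 ≈ 3854, ∠ = arctan(3854/15) ≈ 89.78°
pole (s+80): 80 + j3854 → |·| = √(80²+3854²) = √14859716 ≈ 3854.8, ∠ = arctan(3854/80) ≈ 88.81°
pole (s+960): 960 + j3854 → |·| = √(960²+3854²) = √15774916 ≈ 3971.8, ∠ = arctan(3854/960) ≈ 76.01°
pole at origin: |s| = 3854, ∠ = 90.00° (in denominator)
|L| = 200 · 1.4853e+07 / 5.9007e+10 ≈ 0.050343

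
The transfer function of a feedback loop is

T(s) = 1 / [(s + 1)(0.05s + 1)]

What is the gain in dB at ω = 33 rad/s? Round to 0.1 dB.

At ω = 33 rad/s:
pole (1 + j33·1) = 1 + j33 → |·| ≈ 33.015, ∠ ≈ 88.26°
pole (1 + j33·0.05) = 1 + j1.65 → |·| ≈ 1.9294, ∠ ≈ 58.78°
|T| = 1 · 1 / (33.015 · 1.9294) ≈ 0.015699
Gain = 20 log₁₀(0.015699) ≈ -36.08 dB

-36.1 dB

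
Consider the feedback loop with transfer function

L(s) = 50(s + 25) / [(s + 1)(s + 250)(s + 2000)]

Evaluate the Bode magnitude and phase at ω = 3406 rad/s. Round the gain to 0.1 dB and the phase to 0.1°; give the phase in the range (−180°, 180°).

-108.6 dB, -145.8°

At s = jω = j3406:
zero (s+25): 25 + j3406 → |·| = √(25²+3406²) = √11601461 ≈ 3406.1, ∠ = arctan(3406/25) ≈ 89.58°
pole (s+1): 1 + j3406 → |·| = √(1²+3406²) = √11600837 ≈ 3406, ∠ = arctan(3406/1) ≈ 89.98°
pole (s+250): 250 + j3406 → |·| = √(250²+3406²) = √11663336 ≈ 3415.2, ∠ = arctan(3406/250) ≈ 85.80°
pole (s+2000): 2000 + j3406 → |·| = √(2000²+3406²) = √15600836 ≈ 3949.8, ∠ = arctan(3406/2000) ≈ 59.58°
|L| = 50 · 3406.1 / 4.5945e+10 ≈ 3.7067e-06
Gain = 20 log₁₀(3.7067e-06) ≈ -108.62 dB
∠L = 89.58° − 235.36° = -145.78°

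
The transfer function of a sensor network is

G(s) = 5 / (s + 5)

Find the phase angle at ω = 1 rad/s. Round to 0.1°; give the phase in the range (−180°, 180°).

-11.3°

At s = jω = j1:
pole (s+5): 5 + j1 → |·| = √(5²+1²) = √26 ≈ 5.099, ∠ = arctan(1/5) ≈ 11.31°
∠G = 0.00° − 11.31° = -11.31°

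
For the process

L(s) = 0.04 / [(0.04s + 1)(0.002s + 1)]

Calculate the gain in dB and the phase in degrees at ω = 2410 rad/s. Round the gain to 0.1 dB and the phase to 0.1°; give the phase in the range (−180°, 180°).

At ω = 2410 rad/s:
pole (1 + j2410·0.04) = 1 + j96.4 → |·| ≈ 96.405, ∠ ≈ 89.41°
pole (1 + j2410·0.002) = 1 + j4.82 → |·| ≈ 4.9226, ∠ ≈ 78.28°
|L| = 0.04 · 1 / (96.405 · 4.9226) ≈ 8.4288e-05
Gain = 20 log₁₀(8.4288e-05) ≈ -81.48 dB
∠L = (0°) − (89.41° + 78.28°) = -167.69°

-81.5 dB, -167.7°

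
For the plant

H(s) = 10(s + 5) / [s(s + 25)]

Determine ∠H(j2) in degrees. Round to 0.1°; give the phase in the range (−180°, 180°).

-72.8°

At s = jω = j2:
zero (s+5): 5 + j2 → |·| = √(5²+2²) = √29 ≈ 5.3852, ∠ = arctan(2/5) ≈ 21.80°
pole (s+25): 25 + j2 → |·| = √(25²+2²) = √629 ≈ 25.08, ∠ = arctan(2/25) ≈ 4.57°
pole at origin: |s| = 2, ∠ = 90.00° (in denominator)
∠H = 21.80° − 94.57° = -72.77°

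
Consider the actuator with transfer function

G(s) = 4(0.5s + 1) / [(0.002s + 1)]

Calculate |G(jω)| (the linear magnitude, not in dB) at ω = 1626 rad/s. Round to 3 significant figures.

At ω = 1626 rad/s:
zero (1 + j1626·0.5) = 1 + j813 → |·| ≈ 813, ∠ ≈ 89.93°
pole (1 + j1626·0.002) = 1 + j3.252 → |·| ≈ 3.4023, ∠ ≈ 72.91°
|G| = 4 · 813 / (3.4023) ≈ 955.82

956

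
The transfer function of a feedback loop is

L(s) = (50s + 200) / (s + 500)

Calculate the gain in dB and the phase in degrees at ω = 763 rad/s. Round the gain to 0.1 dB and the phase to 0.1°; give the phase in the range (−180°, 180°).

32.4 dB, 32.9°

Substitute s = j763:
Numerator: 50(j763) + 200 = 200 + j38150
Denominator: (j763) + 500 = 500 + j763
|N| = √(200² + 38150²) ≈ 38151, ∠N ≈ 89.70°
|D| = √(500² + 763²) ≈ 912.23, ∠D ≈ 56.76°
|L| = 38151 / 912.23 ≈ 41.822
Gain = 20 log₁₀(41.822) ≈ 32.43 dB
∠L = 89.70° − 56.76° = 32.94°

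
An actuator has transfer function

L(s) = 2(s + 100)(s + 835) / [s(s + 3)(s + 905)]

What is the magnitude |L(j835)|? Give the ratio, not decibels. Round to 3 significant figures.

0.00231

At s = jω = j835:
zero (s+100): 100 + j835 → |·| = √(100²+835²) = √707225 ≈ 840.97, ∠ = arctan(835/100) ≈ 83.17°
zero (s+835): 835 + j835 → |·| = √(835²+835²) = √1394450 ≈ 1180.9, ∠ = arctan(835/835) ≈ 45.00°
pole (s+3): 3 + j835 → |·| = √(3²+835²) = √697234 ≈ 835.01, ∠ = arctan(835/3) ≈ 89.79°
pole (s+905): 905 + j835 → |·| = √(905²+835²) = √1516250 ≈ 1231.4, ∠ = arctan(835/905) ≈ 42.70°
pole at origin: |s| = 835, ∠ = 90.00° (in denominator)
|L| = 2 · 9.931e+05 / 8.5857e+08 ≈ 0.0023134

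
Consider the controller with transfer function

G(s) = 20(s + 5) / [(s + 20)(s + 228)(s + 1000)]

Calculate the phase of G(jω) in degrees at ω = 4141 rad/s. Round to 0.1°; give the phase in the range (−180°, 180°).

-163.1°

At s = jω = j4141:
zero (s+5): 5 + j4141 → |·| = √(5²+4141²) = √17147906 ≈ 4141, ∠ = arctan(4141/5) ≈ 89.93°
pole (s+20): 20 + j4141 → |·| = √(20²+4141²) = √17148281 ≈ 4141, ∠ = arctan(4141/20) ≈ 89.72°
pole (s+228): 228 + j4141 → |·| = √(228²+4141²) = √17199865 ≈ 4147.3, ∠ = arctan(4141/228) ≈ 86.85°
pole (s+1000): 1000 + j4141 → |·| = √(1000²+4141²) = √18147881 ≈ 4260, ∠ = arctan(4141/1000) ≈ 76.42°
∠G = 89.93° − 252.99° = -163.06°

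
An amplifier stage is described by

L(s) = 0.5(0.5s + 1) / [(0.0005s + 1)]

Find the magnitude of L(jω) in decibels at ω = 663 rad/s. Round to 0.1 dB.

43.9 dB

At ω = 663 rad/s:
zero (1 + j663·0.5) = 1 + j331.5 → |·| ≈ 331.5, ∠ ≈ 89.83°
pole (1 + j663·0.0005) = 1 + j0.3315 → |·| ≈ 1.0535, ∠ ≈ 18.34°
|L| = 0.5 · 331.5 / (1.0535) ≈ 157.33
Gain = 20 log₁₀(157.33) ≈ 43.94 dB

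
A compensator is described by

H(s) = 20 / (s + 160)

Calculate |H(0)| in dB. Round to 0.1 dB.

H(0) = 20 / (160) = 0.125
20 log₁₀(0.125) ≈ -18.06 dB

-18.1 dB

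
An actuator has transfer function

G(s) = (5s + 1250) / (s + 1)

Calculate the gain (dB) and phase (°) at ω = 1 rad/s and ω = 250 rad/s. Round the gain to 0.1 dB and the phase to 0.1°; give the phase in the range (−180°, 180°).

Substitute s = j1:
Numerator: 5(j1) + 1250 = 1250 + j5
Denominator: (j1) + 1 = 1 + j1
|N| = √(1250² + 5²) ≈ 1250, ∠N ≈ 0.23°
|D| = √(1² + 1²) ≈ 1.4142, ∠D ≈ 45.00°
|G| = 1250 / 1.4142 ≈ 883.89
Gain = 20 log₁₀(883.89) ≈ 58.93 dB
∠G = 0.23° − 45.00° = -44.77°

Substitute s = j250:
Numerator: 5(j250) + 1250 = 1250 + j1250
Denominator: (j250) + 1 = 1 + j250
|N| = √(1250² + 1250²) ≈ 1767.8, ∠N ≈ 45.00°
|D| = √(1² + 250²) ≈ 250, ∠D ≈ 89.77°
|G| = 1767.8 / 250 ≈ 7.0712
Gain = 20 log₁₀(7.0712) ≈ 16.99 dB
∠G = 45.00° − 89.77° = -44.77°

ω = 1: 58.9 dB, -44.8°; ω = 250: 17.0 dB, -44.8°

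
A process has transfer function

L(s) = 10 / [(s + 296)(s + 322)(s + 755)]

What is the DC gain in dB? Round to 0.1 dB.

-137.1 dB

L(0) = 10 / (296·322·755) ≈ 1.3897e-07
20 log₁₀(1.3897e-07) ≈ -137.14 dB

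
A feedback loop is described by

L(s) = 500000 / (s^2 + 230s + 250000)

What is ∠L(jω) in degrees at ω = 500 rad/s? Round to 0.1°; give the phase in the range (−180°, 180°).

-90.0°

At s = jω = j500:
quadratic: (j500)² + 230·j500 + 250000 = 0 + j115000 → |·| ≈ 1.15e+05, ∠ ≈ 90.00°
∠L = 0.00° − 90.00° = -90.00°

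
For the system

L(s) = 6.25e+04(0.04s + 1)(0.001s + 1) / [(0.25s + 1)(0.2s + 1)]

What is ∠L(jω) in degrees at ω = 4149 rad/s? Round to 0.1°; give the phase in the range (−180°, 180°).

-13.8°

At ω = 4149 rad/s:
zero (1 + j4149·0.04) = 1 + j165.96 → |·| ≈ 165.96, ∠ ≈ 89.65°
zero (1 + j4149·0.001) = 1 + j4.149 → |·| ≈ 4.2678, ∠ ≈ 76.45°
pole (1 + j4149·0.25) = 1 + j1037.25 → |·| ≈ 1037.3, ∠ ≈ 89.94°
pole (1 + j4149·0.2) = 1 + j829.8 → |·| ≈ 829.8, ∠ ≈ 89.93°
∠L = (89.65° + 76.45°) − (89.94° + 89.93°) = -13.77°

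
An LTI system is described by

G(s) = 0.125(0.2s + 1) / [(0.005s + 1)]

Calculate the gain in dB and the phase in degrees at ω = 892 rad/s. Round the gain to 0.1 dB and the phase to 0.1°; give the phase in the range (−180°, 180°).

13.8 dB, 12.3°

At ω = 892 rad/s:
zero (1 + j892·0.2) = 1 + j178.4 → |·| ≈ 178.4, ∠ ≈ 89.68°
pole (1 + j892·0.005) = 1 + j4.46 → |·| ≈ 4.5707, ∠ ≈ 77.36°
|G| = 0.125 · 178.4 / (4.5707) ≈ 4.8789
Gain = 20 log₁₀(4.8789) ≈ 13.77 dB
∠G = (89.68°) − (77.36°) = 12.32°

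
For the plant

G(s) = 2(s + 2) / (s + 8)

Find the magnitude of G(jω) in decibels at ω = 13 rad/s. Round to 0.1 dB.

4.7 dB

At s = jω = j13:
zero (s+2): 2 + j13 → |·| = √(2²+13²) = √173 ≈ 13.153, ∠ = arctan(13/2) ≈ 81.25°
pole (s+8): 8 + j13 → |·| = √(8²+13²) = √233 ≈ 15.264, ∠ = arctan(13/8) ≈ 58.39°
|G| = 2 · 13.153 / 15.264 ≈ 1.7234
Gain = 20 log₁₀(1.7234) ≈ 4.73 dB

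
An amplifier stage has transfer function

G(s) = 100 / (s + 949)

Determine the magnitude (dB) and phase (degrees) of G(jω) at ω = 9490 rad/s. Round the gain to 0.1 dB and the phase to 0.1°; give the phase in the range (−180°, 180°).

At s = jω = j9490:
pole (s+949): 949 + j9490 → |·| = √(949²+9490²) = √90960701 ≈ 9537.3, ∠ = arctan(9490/949) ≈ 84.29°
|G| = 100 / 9537.3 ≈ 0.010485
Gain = 20 log₁₀(0.010485) ≈ -39.59 dB
∠G = 0.00° − 84.29° = -84.29°

-39.6 dB, -84.3°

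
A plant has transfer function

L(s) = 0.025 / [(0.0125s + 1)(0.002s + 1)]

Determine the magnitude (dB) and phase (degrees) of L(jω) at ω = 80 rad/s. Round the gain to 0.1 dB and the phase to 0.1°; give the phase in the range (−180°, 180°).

At ω = 80 rad/s:
pole (1 + j80·0.0125) = 1 + j1 → |·| ≈ 1.4142, ∠ ≈ 45.00°
pole (1 + j80·0.002) = 1 + j0.16 → |·| ≈ 1.0127, ∠ ≈ 9.09°
|L| = 0.025 · 1 / (1.4142 · 1.0127) ≈ 0.017456
Gain = 20 log₁₀(0.017456) ≈ -35.16 dB
∠L = (0°) − (45.00° + 9.09°) = -54.09°

-35.2 dB, -54.1°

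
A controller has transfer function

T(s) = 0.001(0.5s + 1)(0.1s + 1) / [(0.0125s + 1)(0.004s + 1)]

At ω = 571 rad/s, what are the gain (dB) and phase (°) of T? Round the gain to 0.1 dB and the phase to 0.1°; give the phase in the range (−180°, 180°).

-0.8 dB, 30.4°

At ω = 571 rad/s:
zero (1 + j571·0.5) = 1 + j285.5 → |·| ≈ 285.5, ∠ ≈ 89.80°
zero (1 + j571·0.1) = 1 + j57.1 → |·| ≈ 57.109, ∠ ≈ 89.00°
pole (1 + j571·0.0125) = 1 + j7.1375 → |·| ≈ 7.2072, ∠ ≈ 82.02°
pole (1 + j571·0.004) = 1 + j2.284 → |·| ≈ 2.4933, ∠ ≈ 66.35°
|T| = 0.001 · 285.5 · 57.109 / (7.2072 · 2.4933) ≈ 0.90734
Gain = 20 log₁₀(0.90734) ≈ -0.84 dB
∠T = (89.80° + 89.00°) − (82.02° + 66.35°) = 30.43°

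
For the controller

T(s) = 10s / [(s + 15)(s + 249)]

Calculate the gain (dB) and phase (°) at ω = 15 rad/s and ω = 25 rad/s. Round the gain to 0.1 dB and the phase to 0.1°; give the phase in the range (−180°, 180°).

At s = jω = j15:
zero at origin: s = j15 → |·| = 15, ∠ = 90.00°
pole (s+15): 15 + j15 → |·| = √(15²+15²) = √450 ≈ 21.213, ∠ = arctan(15/15) ≈ 45.00°
pole (s+249): 249 + j15 → |·| = √(249²+15²) = √62226 ≈ 249.45, ∠ = arctan(15/249) ≈ 3.45°
|T| = 10 · 15 / 5291.6 ≈ 0.028347
Gain = 20 log₁₀(0.028347) ≈ -30.95 dB
∠T = 90.00° − 48.45° = 41.55°

At s = jω = j25:
zero at origin: s = j25 → |·| = 25, ∠ = 90.00°
pole (s+15): 15 + j25 → |·| = √(15²+25²) = √850 ≈ 29.155, ∠ = arctan(25/15) ≈ 59.04°
pole (s+249): 249 + j25 → |·| = √(249²+25²) = √62626 ≈ 250.25, ∠ = arctan(25/249) ≈ 5.73°
|T| = 10 · 25 / 7296 ≈ 0.034265
Gain = 20 log₁₀(0.034265) ≈ -29.30 dB
∠T = 90.00° − 64.77° = 25.23°

ω = 15: -31.0 dB, 41.6°; ω = 25: -29.3 dB, 25.2°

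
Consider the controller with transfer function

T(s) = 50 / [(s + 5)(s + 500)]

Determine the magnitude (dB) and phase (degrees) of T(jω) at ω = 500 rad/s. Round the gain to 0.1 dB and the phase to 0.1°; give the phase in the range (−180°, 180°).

At s = jω = j500:
pole (s+5): 5 + j500 → |·| = √(5²+500²) = √250025 ≈ 500.02, ∠ = arctan(500/5) ≈ 89.43°
pole (s+500): 500 + j500 → |·| = √(500²+500²) = √500000 ≈ 707.11, ∠ = arctan(500/500) ≈ 45.00°
|T| = 50 / 3.5357e+05 ≈ 0.00014141
Gain = 20 log₁₀(0.00014141) ≈ -76.99 dB
∠T = 0.00° − 134.43° = -134.43°

-77.0 dB, -134.4°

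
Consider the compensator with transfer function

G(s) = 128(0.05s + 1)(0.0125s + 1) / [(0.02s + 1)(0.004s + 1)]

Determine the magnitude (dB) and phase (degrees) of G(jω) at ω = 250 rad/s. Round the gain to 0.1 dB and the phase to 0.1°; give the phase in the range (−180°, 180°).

57.3 dB, 34.0°

At ω = 250 rad/s:
zero (1 + j250·0.05) = 1 + j12.5 → |·| ≈ 12.54, ∠ ≈ 85.43°
zero (1 + j250·0.0125) = 1 + j3.125 → |·| ≈ 3.2811, ∠ ≈ 72.26°
pole (1 + j250·0.02) = 1 + j5 → |·| ≈ 5.099, ∠ ≈ 78.69°
pole (1 + j250·0.004) = 1 + j1 → |·| ≈ 1.4142, ∠ ≈ 45.00°
|G| = 128 · 12.54 · 3.2811 / (5.099 · 1.4142) ≈ 730.35
Gain = 20 log₁₀(730.35) ≈ 57.27 dB
∠G = (85.43° + 72.26°) − (78.69° + 45.00°) = 34.00°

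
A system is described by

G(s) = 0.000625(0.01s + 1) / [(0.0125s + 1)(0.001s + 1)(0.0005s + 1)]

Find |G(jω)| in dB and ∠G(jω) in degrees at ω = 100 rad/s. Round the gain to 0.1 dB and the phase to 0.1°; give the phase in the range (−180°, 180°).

-65.2 dB, -14.9°

At ω = 100 rad/s:
zero (1 + j100·0.01) = 1 + j1 → |·| ≈ 1.4142, ∠ ≈ 45.00°
pole (1 + j100·0.0125) = 1 + j1.25 → |·| ≈ 1.6008, ∠ ≈ 51.34°
pole (1 + j100·0.001) = 1 + j0.1 → |·| ≈ 1.005, ∠ ≈ 5.71°
pole (1 + j100·0.0005) = 1 + j0.05 → |·| ≈ 1.0012, ∠ ≈ 2.86°
|G| = 0.000625 · 1.4142 / (1.6008 · 1.005 · 1.0012) ≈ 0.00054874
Gain = 20 log₁₀(0.00054874) ≈ -65.21 dB
∠G = (45.00°) − (51.34° + 5.71° + 2.86°) = -14.91°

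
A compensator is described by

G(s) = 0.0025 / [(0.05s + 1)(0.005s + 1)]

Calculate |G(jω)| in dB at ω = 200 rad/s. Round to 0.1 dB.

-75.1 dB

At ω = 200 rad/s:
pole (1 + j200·0.05) = 1 + j10 → |·| ≈ 10.05, ∠ ≈ 84.29°
pole (1 + j200·0.005) = 1 + j1 → |·| ≈ 1.4142, ∠ ≈ 45.00°
|G| = 0.0025 · 1 / (10.05 · 1.4142) ≈ 0.0001759
Gain = 20 log₁₀(0.0001759) ≈ -75.09 dB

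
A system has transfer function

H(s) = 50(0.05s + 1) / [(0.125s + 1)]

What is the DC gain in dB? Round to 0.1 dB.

H(0) = 50 · 1 / 1 = 50
20 log₁₀(50) ≈ 33.98 dB

34.0 dB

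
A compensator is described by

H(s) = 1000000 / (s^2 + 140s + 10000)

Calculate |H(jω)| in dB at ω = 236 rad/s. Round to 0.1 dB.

25.0 dB

At s = jω = j236:
quadratic: (j236)² + 140·j236 + 10000 = -45696 + j33040 → |·| ≈ 56389, ∠ ≈ 144.13°
|H| = 1000000 / 56389 ≈ 17.734
Gain = 20 log₁₀(17.734) ≈ 24.98 dB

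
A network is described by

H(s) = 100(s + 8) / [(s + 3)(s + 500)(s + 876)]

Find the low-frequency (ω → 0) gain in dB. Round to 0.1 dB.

-64.3 dB

H(0) = 100·8 / (3·500·876) ≈ 0.00060883
20 log₁₀(0.00060883) ≈ -64.31 dB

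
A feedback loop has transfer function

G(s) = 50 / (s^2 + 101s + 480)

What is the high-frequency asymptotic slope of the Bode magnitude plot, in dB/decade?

-40 dB/decade

Each pole contributes −20 dB/decade at high frequency; each zero contributes +20 dB/decade.
Net: 0 zero(s) − 2 pole(s) → -40 dB/decade.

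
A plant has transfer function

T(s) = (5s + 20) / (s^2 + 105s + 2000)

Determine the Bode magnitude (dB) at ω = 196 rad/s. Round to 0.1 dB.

-32.6 dB

Substitute s = j196:
Numerator: 5(j196) + 20 = 20 + j980
Denominator: (j196)^2 + 105(j196) + 2000 = -36416 + j20580
|N| = √(20² + 980²) ≈ 980.2, ∠N ≈ 88.83°
|D| = √(36416² + 20580²) ≈ 41829, ∠D ≈ 150.53°
|T| = 980.2 / 41829 ≈ 0.023434
Gain = 20 log₁₀(0.023434) ≈ -32.60 dB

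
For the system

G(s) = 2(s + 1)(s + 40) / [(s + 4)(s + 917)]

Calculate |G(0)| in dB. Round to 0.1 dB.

G(0) = 2·1·40 / (4·917) ≈ 0.02181
20 log₁₀(0.02181) ≈ -33.23 dB

-33.2 dB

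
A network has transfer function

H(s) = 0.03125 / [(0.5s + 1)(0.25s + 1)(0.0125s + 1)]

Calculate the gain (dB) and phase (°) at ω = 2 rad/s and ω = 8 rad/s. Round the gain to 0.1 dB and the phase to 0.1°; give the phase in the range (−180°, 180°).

At ω = 2 rad/s:
pole (1 + j2·0.5) = 1 + j1 → |·| ≈ 1.4142, ∠ ≈ 45.00°
pole (1 + j2·0.25) = 1 + j0.5 → |·| ≈ 1.118, ∠ ≈ 26.57°
pole (1 + j2·0.0125) = 1 + j0.025 → |·| ≈ 1.0003, ∠ ≈ 1.43°
|H| = 0.03125 · 1 / (1.4142 · 1.118 · 1.0003) ≈ 0.019759
Gain = 20 log₁₀(0.019759) ≈ -34.08 dB
∠H = (0°) − (45.00° + 26.57° + 1.43°) = -73.00°

At ω = 8 rad/s:
pole (1 + j8·0.5) = 1 + j4 → |·| ≈ 4.1231, ∠ ≈ 75.96°
pole (1 + j8·0.25) = 1 + j2 → |·| ≈ 2.2361, ∠ ≈ 63.43°
pole (1 + j8·0.0125) = 1 + j0.1 → |·| ≈ 1.005, ∠ ≈ 5.71°
|H| = 0.03125 · 1 / (4.1231 · 2.2361 · 1.005) ≈ 0.0033726
Gain = 20 log₁₀(0.0033726) ≈ -49.44 dB
∠H = (0°) − (75.96° + 63.43° + 5.71°) = -145.10°

ω = 2: -34.1 dB, -73.0°; ω = 8: -49.4 dB, -145.1°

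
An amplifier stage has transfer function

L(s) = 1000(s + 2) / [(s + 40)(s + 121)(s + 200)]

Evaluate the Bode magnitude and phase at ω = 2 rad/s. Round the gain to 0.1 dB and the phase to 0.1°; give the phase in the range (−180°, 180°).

-50.7 dB, 40.6°

At s = jω = j2:
zero (s+2): 2 + j2 → |·| = √(2²+2²) = √8 ≈ 2.8284, ∠ = arctan(2/2) ≈ 45.00°
pole (s+40): 40 + j2 → |·| = √(40²+2²) = √1604 ≈ 40.05, ∠ = arctan(2/40) ≈ 2.86°
pole (s+121): 121 + j2 → |·| = √(121²+2²) = √14645 ≈ 121.02, ∠ = arctan(2/121) ≈ 0.95°
pole (s+200): 200 + j2 → |·| = √(200²+2²) = √40004 ≈ 200.01, ∠ = arctan(2/200) ≈ 0.57°
|L| = 1000 · 2.8284 / 9.6942e+05 ≈ 0.0029176
Gain = 20 log₁₀(0.0029176) ≈ -50.70 dB
∠L = 45.00° − 4.38° = 40.62°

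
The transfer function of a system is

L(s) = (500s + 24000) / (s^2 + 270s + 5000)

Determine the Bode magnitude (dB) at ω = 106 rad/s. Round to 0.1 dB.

6.0 dB

Substitute s = j106:
Numerator: 500(j106) + 24000 = 24000 + j53000
Denominator: (j106)^2 + 270(j106) + 5000 = -6236 + j28620
|N| = √(24000² + 53000²) ≈ 58181, ∠N ≈ 65.64°
|D| = √(6236² + 28620²) ≈ 29292, ∠D ≈ 102.29°
|L| = 58181 / 29292 ≈ 1.9862
Gain = 20 log₁₀(1.9862) ≈ 5.96 dB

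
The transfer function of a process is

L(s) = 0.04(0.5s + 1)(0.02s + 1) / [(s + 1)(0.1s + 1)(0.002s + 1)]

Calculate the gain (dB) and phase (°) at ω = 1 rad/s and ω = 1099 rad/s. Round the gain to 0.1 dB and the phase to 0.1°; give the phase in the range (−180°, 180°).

At ω = 1 rad/s:
zero (1 + j1·0.5) = 1 + j0.5 → |·| ≈ 1.118, ∠ ≈ 26.57°
zero (1 + j1·0.02) = 1 + j0.02 → |·| ≈ 1.0002, ∠ ≈ 1.15°
pole (1 + j1·1) = 1 + j1 → |·| ≈ 1.4142, ∠ ≈ 45.00°
pole (1 + j1·0.1) = 1 + j0.1 → |·| ≈ 1.005, ∠ ≈ 5.71°
pole (1 + j1·0.002) = 1 + j0.002 → |·| ≈ 1, ∠ ≈ 0.11°
|L| = 0.04 · 1.118 · 1.0002 / (1.4142 · 1.005 · 1) ≈ 0.031471
Gain = 20 log₁₀(0.031471) ≈ -30.04 dB
∠L = (26.57° + 1.15°) − (45.00° + 5.71° + 0.11°) = -23.10°

At ω = 1099 rad/s:
zero (1 + j1099·0.5) = 1 + j549.5 → |·| ≈ 549.5, ∠ ≈ 89.90°
zero (1 + j1099·0.02) = 1 + j21.98 → |·| ≈ 22.003, ∠ ≈ 87.40°
pole (1 + j1099·1) = 1 + j1099 → |·| ≈ 1099, ∠ ≈ 89.95°
pole (1 + j1099·0.1) = 1 + j109.9 → |·| ≈ 109.9, ∠ ≈ 89.48°
pole (1 + j1099·0.002) = 1 + j2.198 → |·| ≈ 2.4148, ∠ ≈ 65.54°
|L| = 0.04 · 549.5 · 22.003 / (1099 · 109.9 · 2.4148) ≈ 0.0016582
Gain = 20 log₁₀(0.0016582) ≈ -55.61 dB
∠L = (89.90° + 87.40°) − (89.95° + 89.48° + 65.54°) = -67.67°

ω = 1: -30.0 dB, -23.1°; ω = 1099: -55.6 dB, -67.7°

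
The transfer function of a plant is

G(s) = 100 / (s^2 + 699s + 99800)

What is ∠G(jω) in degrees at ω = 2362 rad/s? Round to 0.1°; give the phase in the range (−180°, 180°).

-163.2°

Substitute s = j2362:
Numerator: 100 = 100 + j0
Denominator: (j2362)^2 + 699(j2362) + 99800 = -5479244 + j1651038
|N| = √(100² + 0²) ≈ 100, ∠N ≈ 0.00°
|D| = √(5479244² + 1651038²) ≈ 5.7226e+06, ∠D ≈ 163.23°
∠G = 0.00° − 163.23° = -163.23°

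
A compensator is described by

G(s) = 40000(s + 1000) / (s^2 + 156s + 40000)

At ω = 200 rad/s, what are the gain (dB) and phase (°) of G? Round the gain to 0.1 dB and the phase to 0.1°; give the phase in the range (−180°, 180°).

At s = jω = j200:
zero (s+1000): 1000 + j200 → |·| = √(1000²+200²) = √1040000 ≈ 1019.8, ∠ = arctan(200/1000) ≈ 11.31°
quadratic: (j200)² + 156·j200 + 40000 = 0 + j31200 → |·| ≈ 31200, ∠ ≈ 90.00°
|G| = 40000 · 1019.8 / 31200 ≈ 1307.4
Gain = 20 log₁₀(1307.4) ≈ 62.33 dB
∠G = 11.31° − 90.00° = -78.69°

62.3 dB, -78.7°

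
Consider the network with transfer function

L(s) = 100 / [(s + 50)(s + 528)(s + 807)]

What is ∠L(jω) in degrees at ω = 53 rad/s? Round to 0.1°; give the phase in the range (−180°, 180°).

-56.2°

At s = jω = j53:
pole (s+50): 50 + j53 → |·| = √(50²+53²) = √5309 ≈ 72.863, ∠ = arctan(53/50) ≈ 46.67°
pole (s+528): 528 + j53 → |·| = √(528²+53²) = √281593 ≈ 530.65, ∠ = arctan(53/528) ≈ 5.73°
pole (s+807): 807 + j53 → |·| = √(807²+53²) = √654058 ≈ 808.74, ∠ = arctan(53/807) ≈ 3.76°
∠L = 0.00° − 56.16° = -56.16°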